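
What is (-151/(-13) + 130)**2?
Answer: 3389281/169 ≈ 20055.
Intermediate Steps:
(-151/(-13) + 130)**2 = (-151*(-1/13) + 130)**2 = (151/13 + 130)**2 = (1841/13)**2 = 3389281/169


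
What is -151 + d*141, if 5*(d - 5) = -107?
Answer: -12317/5 ≈ -2463.4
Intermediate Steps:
d = -82/5 (d = 5 + (1/5)*(-107) = 5 - 107/5 = -82/5 ≈ -16.400)
-151 + d*141 = -151 - 82/5*141 = -151 - 11562/5 = -12317/5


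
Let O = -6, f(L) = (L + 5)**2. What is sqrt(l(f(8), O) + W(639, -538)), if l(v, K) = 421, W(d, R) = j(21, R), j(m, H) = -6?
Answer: sqrt(415) ≈ 20.372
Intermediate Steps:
W(d, R) = -6
f(L) = (5 + L)**2
sqrt(l(f(8), O) + W(639, -538)) = sqrt(421 - 6) = sqrt(415)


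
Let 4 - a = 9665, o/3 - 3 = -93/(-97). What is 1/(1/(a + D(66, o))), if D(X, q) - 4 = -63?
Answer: -9720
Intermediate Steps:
o = 1152/97 (o = 9 + 3*(-93/(-97)) = 9 + 3*(-93*(-1/97)) = 9 + 3*(93/97) = 9 + 279/97 = 1152/97 ≈ 11.876)
D(X, q) = -59 (D(X, q) = 4 - 63 = -59)
a = -9661 (a = 4 - 1*9665 = 4 - 9665 = -9661)
1/(1/(a + D(66, o))) = 1/(1/(-9661 - 59)) = 1/(1/(-9720)) = 1/(-1/9720) = -9720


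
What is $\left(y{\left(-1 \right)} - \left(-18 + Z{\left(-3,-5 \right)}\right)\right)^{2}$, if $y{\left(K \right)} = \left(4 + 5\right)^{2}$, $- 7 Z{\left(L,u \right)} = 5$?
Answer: $\frac{487204}{49} \approx 9942.9$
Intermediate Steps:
$Z{\left(L,u \right)} = - \frac{5}{7}$ ($Z{\left(L,u \right)} = \left(- \frac{1}{7}\right) 5 = - \frac{5}{7}$)
$y{\left(K \right)} = 81$ ($y{\left(K \right)} = 9^{2} = 81$)
$\left(y{\left(-1 \right)} - \left(-18 + Z{\left(-3,-5 \right)}\right)\right)^{2} = \left(81 + \left(18 - - \frac{5}{7}\right)\right)^{2} = \left(81 + \left(18 + \frac{5}{7}\right)\right)^{2} = \left(81 + \frac{131}{7}\right)^{2} = \left(\frac{698}{7}\right)^{2} = \frac{487204}{49}$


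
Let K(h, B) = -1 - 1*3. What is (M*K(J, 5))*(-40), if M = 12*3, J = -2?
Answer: 5760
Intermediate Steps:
K(h, B) = -4 (K(h, B) = -1 - 3 = -4)
M = 36
(M*K(J, 5))*(-40) = (36*(-4))*(-40) = -144*(-40) = 5760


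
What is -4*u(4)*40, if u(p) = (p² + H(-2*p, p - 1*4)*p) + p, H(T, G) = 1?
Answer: -3840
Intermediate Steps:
u(p) = p² + 2*p (u(p) = (p² + 1*p) + p = (p² + p) + p = (p + p²) + p = p² + 2*p)
-4*u(4)*40 = -16*(2 + 4)*40 = -16*6*40 = -4*24*40 = -96*40 = -3840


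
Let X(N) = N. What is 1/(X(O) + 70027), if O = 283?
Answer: 1/70310 ≈ 1.4223e-5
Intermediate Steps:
1/(X(O) + 70027) = 1/(283 + 70027) = 1/70310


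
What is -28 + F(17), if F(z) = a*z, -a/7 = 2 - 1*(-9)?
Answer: -1337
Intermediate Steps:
a = -77 (a = -7*(2 - 1*(-9)) = -7*(2 + 9) = -7*11 = -77)
F(z) = -77*z
-28 + F(17) = -28 - 77*17 = -28 - 1309 = -1337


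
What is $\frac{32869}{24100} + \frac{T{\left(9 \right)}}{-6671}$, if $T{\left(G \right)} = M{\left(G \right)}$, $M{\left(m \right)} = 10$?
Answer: $\frac{219028099}{160771100} \approx 1.3624$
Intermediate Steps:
$T{\left(G \right)} = 10$
$\frac{32869}{24100} + \frac{T{\left(9 \right)}}{-6671} = \frac{32869}{24100} + \frac{10}{-6671} = 32869 \cdot \frac{1}{24100} + 10 \left(- \frac{1}{6671}\right) = \frac{32869}{24100} - \frac{10}{6671} = \frac{219028099}{160771100}$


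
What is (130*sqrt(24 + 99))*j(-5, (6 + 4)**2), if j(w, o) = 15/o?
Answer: 39*sqrt(123)/2 ≈ 216.27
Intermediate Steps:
(130*sqrt(24 + 99))*j(-5, (6 + 4)**2) = (130*sqrt(24 + 99))*(15/((6 + 4)**2)) = (130*sqrt(123))*(15/(10**2)) = (130*sqrt(123))*(15/100) = (130*sqrt(123))*(15*(1/100)) = (130*sqrt(123))*(3/20) = 39*sqrt(123)/2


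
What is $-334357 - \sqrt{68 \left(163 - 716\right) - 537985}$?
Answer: $-334357 - i \sqrt{575589} \approx -3.3436 \cdot 10^{5} - 758.68 i$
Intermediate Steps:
$-334357 - \sqrt{68 \left(163 - 716\right) - 537985} = -334357 - \sqrt{68 \left(-553\right) - 537985} = -334357 - \sqrt{-37604 - 537985} = -334357 - \sqrt{-575589} = -334357 - i \sqrt{575589}$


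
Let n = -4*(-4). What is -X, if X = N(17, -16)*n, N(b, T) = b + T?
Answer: -16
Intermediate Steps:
N(b, T) = T + b
n = 16
X = 16 (X = (-16 + 17)*16 = 1*16 = 16)
-X = -1*16 = -16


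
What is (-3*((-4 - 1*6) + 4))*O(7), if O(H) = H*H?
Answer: 882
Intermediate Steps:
O(H) = H²
(-3*((-4 - 1*6) + 4))*O(7) = -3*((-4 - 1*6) + 4)*7² = -3*((-4 - 6) + 4)*49 = -3*(-10 + 4)*49 = -3*(-6)*49 = 18*49 = 882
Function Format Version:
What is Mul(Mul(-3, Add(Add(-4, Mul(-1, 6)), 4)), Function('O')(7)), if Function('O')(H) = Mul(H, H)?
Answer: 882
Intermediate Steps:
Function('O')(H) = Pow(H, 2)
Mul(Mul(-3, Add(Add(-4, Mul(-1, 6)), 4)), Function('O')(7)) = Mul(Mul(-3, Add(Add(-4, Mul(-1, 6)), 4)), Pow(7, 2)) = Mul(Mul(-3, Add(Add(-4, -6), 4)), 49) = Mul(Mul(-3, Add(-10, 4)), 49) = Mul(Mul(-3, -6), 49) = Mul(18, 49) = 882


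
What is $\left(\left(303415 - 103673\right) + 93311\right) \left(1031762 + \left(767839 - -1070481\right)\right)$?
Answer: $841086140346$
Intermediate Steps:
$\left(\left(303415 - 103673\right) + 93311\right) \left(1031762 + \left(767839 - -1070481\right)\right) = \left(\left(303415 - 103673\right) + 93311\right) \left(1031762 + \left(767839 + 1070481\right)\right) = \left(199742 + 93311\right) \left(1031762 + 1838320\right) = 293053 \cdot 2870082 = 841086140346$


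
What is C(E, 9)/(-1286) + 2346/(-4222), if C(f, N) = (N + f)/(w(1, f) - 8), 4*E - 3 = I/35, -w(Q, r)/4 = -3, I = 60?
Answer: -169551171/304051552 ≈ -0.55764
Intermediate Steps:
w(Q, r) = 12 (w(Q, r) = -4*(-3) = 12)
E = 33/28 (E = 3/4 + (60/35)/4 = 3/4 + (60*(1/35))/4 = 3/4 + (1/4)*(12/7) = 3/4 + 3/7 = 33/28 ≈ 1.1786)
C(f, N) = N/4 + f/4 (C(f, N) = (N + f)/(12 - 8) = (N + f)/4 = (N + f)*(1/4) = N/4 + f/4)
C(E, 9)/(-1286) + 2346/(-4222) = ((1/4)*9 + (1/4)*(33/28))/(-1286) + 2346/(-4222) = (9/4 + 33/112)*(-1/1286) + 2346*(-1/4222) = (285/112)*(-1/1286) - 1173/2111 = -285/144032 - 1173/2111 = -169551171/304051552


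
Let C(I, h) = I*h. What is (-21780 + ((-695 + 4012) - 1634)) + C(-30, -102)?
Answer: -17037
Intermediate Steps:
(-21780 + ((-695 + 4012) - 1634)) + C(-30, -102) = (-21780 + ((-695 + 4012) - 1634)) - 30*(-102) = (-21780 + (3317 - 1634)) + 3060 = (-21780 + 1683) + 3060 = -20097 + 3060 = -17037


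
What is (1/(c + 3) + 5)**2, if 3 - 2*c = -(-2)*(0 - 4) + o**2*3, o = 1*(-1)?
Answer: 1296/49 ≈ 26.449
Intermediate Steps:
o = -1
c = 4 (c = 3/2 - (-(-2)*(0 - 4) + (-1)**2*3)/2 = 3/2 - (-(-2)*(-4) + 1*3)/2 = 3/2 - (-1*8 + 3)/2 = 3/2 - (-8 + 3)/2 = 3/2 - 1/2*(-5) = 3/2 + 5/2 = 4)
(1/(c + 3) + 5)**2 = (1/(4 + 3) + 5)**2 = (1/7 + 5)**2 = (36/7)**2 = 1296/49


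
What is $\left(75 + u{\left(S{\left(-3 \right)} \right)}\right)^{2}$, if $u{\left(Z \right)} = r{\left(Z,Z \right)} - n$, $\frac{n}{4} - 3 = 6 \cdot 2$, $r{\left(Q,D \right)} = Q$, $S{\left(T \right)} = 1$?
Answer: $256$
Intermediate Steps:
$n = 60$ ($n = 12 + 4 \cdot 6 \cdot 2 = 12 + 4 \cdot 12 = 12 + 48 = 60$)
$u{\left(Z \right)} = -60 + Z$ ($u{\left(Z \right)} = Z - 60 = -60 + Z$)
$\left(75 + u{\left(S{\left(-3 \right)} \right)}\right)^{2} = \left(75 + \left(-60 + 1\right)\right)^{2} = \left(75 - 59\right)^{2} = 16^{2} = 256$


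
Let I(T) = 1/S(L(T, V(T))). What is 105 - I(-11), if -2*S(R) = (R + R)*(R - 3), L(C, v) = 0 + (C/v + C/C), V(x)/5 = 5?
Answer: 89045/854 ≈ 104.27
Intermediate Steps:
V(x) = 25 (V(x) = 5*5 = 25)
L(C, v) = 1 + C/v (L(C, v) = 0 + (C/v + 1) = 0 + (1 + C/v) = 1 + C/v)
S(R) = -R*(-3 + R) (S(R) = -(R + R)*(R - 3)/2 = -2*R*(-3 + R)/2 = -R*(-3 + R))
I(T) = 1/((1 + T/25)*(2 - T/25)) (I(T) = 1/(((T + 25)/25)*(3 - (T + 25)/25)) = 1/(((25 + T)/25)*(3 - (25 + T)/25)) = 1/((1 + T/25)*(3 - (1 + T/25))) = 1/((1 + T/25)*(3 + (-1 - T/25))) = 1/((1 + T/25)*(2 - T/25)))
105 - I(-11) = 105 - (-625)/((-50 - 11)*(25 - 11)) = 105 - (-625)/((-61)*14) = 105 - (-625)*(-1)/(61*14) = 105 - 1*625/854 = 105 - 625/854 = 89045/854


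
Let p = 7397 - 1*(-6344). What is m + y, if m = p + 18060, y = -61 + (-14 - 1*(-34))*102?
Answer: 33780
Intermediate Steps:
p = 13741 (p = 7397 + 6344 = 13741)
y = 1979 (y = -61 + (-14 + 34)*102 = -61 + 20*102 = -61 + 2040 = 1979)
m = 31801 (m = 13741 + 18060 = 31801)
m + y = 31801 + 1979 = 33780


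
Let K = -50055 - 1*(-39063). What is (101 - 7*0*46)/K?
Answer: -101/10992 ≈ -0.0091885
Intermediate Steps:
K = -10992 (K = -50055 + 39063 = -10992)
(101 - 7*0*46)/K = (101 - 7*0*46)/(-10992) = (101 + 0*46)*(-1/10992) = (101 + 0)*(-1/10992) = 101*(-1/10992) = -101/10992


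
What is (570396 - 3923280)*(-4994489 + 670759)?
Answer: 14496965137320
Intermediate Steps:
(570396 - 3923280)*(-4994489 + 670759) = -3352884*(-4323730) = 14496965137320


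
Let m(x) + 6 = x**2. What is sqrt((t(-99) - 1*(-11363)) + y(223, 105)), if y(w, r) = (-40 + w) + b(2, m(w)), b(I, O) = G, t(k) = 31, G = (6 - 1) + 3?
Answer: sqrt(11585) ≈ 107.63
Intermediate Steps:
G = 8 (G = 5 + 3 = 8)
m(x) = -6 + x**2
b(I, O) = 8
y(w, r) = -32 + w (y(w, r) = (-40 + w) + 8 = -32 + w)
sqrt((t(-99) - 1*(-11363)) + y(223, 105)) = sqrt((31 - 1*(-11363)) + (-32 + 223)) = sqrt((31 + 11363) + 191) = sqrt(11394 + 191) = sqrt(11585)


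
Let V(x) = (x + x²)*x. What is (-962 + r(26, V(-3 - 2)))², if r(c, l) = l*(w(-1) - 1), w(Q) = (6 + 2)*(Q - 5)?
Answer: 15507844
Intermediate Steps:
w(Q) = -40 + 8*Q (w(Q) = 8*(-5 + Q) = -40 + 8*Q)
V(x) = x*(x + x²)
r(c, l) = -49*l (r(c, l) = l*((-40 + 8*(-1)) - 1) = l*((-40 - 8) - 1) = l*(-48 - 1) = l*(-49) = -49*l)
(-962 + r(26, V(-3 - 2)))² = (-962 - 49*(-3 - 2)²*(1 + (-3 - 2)))² = (-962 - 49*(-5)²*(1 - 5))² = (-962 - 1225*(-4))² = (-962 - 49*(-100))² = (-962 + 4900)² = 3938² = 15507844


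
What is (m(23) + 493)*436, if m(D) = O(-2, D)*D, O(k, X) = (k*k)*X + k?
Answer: 1117468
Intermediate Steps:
O(k, X) = k + X*k² (O(k, X) = k²*X + k = X*k² + k = k + X*k²)
m(D) = D*(-2 + 4*D) (m(D) = (-2*(1 + D*(-2)))*D = (-2*(1 - 2*D))*D = (-2 + 4*D)*D = D*(-2 + 4*D))
(m(23) + 493)*436 = (2*23*(-1 + 2*23) + 493)*436 = (2*23*(-1 + 46) + 493)*436 = (2*23*45 + 493)*436 = (2070 + 493)*436 = 2563*436 = 1117468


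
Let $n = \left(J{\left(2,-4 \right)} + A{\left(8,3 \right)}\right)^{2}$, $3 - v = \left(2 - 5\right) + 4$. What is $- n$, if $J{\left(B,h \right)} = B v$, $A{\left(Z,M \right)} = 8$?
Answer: $-144$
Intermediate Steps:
$v = 2$ ($v = 3 - \left(\left(2 - 5\right) + 4\right) = 3 - \left(-3 + 4\right) = 3 - 1 = 2$)
$J{\left(B,h \right)} = 2 B$ ($J{\left(B,h \right)} = B 2 = 2 B$)
$n = 144$ ($n = \left(2 \cdot 2 + 8\right)^{2} = \left(4 + 8\right)^{2} = 12^{2} = 144$)
$- n = \left(-1\right) 144 = -144$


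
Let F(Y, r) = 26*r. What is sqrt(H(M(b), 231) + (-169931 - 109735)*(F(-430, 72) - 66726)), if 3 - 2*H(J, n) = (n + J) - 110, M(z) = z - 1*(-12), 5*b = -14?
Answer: sqrt(453436467510)/5 ≈ 1.3468e+5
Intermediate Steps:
b = -14/5 (b = (1/5)*(-14) = -14/5 ≈ -2.8000)
M(z) = 12 + z (M(z) = z + 12 = 12 + z)
H(J, n) = 113/2 - J/2 - n/2 (H(J, n) = 3/2 - ((n + J) - 110)/2 = 3/2 - ((J + n) - 110)/2 = 3/2 - (-110 + J + n)/2 = 3/2 + (55 - J/2 - n/2) = 113/2 - J/2 - n/2)
sqrt(H(M(b), 231) + (-169931 - 109735)*(F(-430, 72) - 66726)) = sqrt((113/2 - (12 - 14/5)/2 - 1/2*231) + (-169931 - 109735)*(26*72 - 66726)) = sqrt((113/2 - 1/2*46/5 - 231/2) - 279666*(1872 - 66726)) = sqrt((113/2 - 23/5 - 231/2) - 279666*(-64854)) = sqrt(-318/5 + 18137458764) = sqrt(90687293502/5) = sqrt(453436467510)/5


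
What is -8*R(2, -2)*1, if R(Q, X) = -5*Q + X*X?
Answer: 48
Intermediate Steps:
R(Q, X) = X² - 5*Q (R(Q, X) = -5*Q + X² = X² - 5*Q)
-8*R(2, -2)*1 = -8*((-2)² - 5*2)*1 = -8*(4 - 10)*1 = -8*(-6)*1 = 48*1 = 48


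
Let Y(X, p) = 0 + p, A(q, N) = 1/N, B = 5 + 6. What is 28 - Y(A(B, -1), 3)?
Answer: 25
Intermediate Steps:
B = 11
Y(X, p) = p
28 - Y(A(B, -1), 3) = 28 - 1*3 = 28 - 3 = 25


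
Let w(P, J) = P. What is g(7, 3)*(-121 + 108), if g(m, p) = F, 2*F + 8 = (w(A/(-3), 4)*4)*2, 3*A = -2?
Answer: 364/9 ≈ 40.444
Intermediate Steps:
A = -⅔ (A = (⅓)*(-2) = -⅔ ≈ -0.66667)
F = -28/9 (F = -4 + ((-⅔/(-3)*4)*2)/2 = -4 + ((-⅔*(-⅓)*4)*2)/2 = -4 + (((2/9)*4)*2)/2 = -4 + ((8/9)*2)/2 = -4 + (½)*(16/9) = -4 + 8/9 = -28/9 ≈ -3.1111)
g(m, p) = -28/9
g(7, 3)*(-121 + 108) = -28*(-121 + 108)/9 = -28/9*(-13) = 364/9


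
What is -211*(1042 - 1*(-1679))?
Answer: -574131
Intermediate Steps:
-211*(1042 - 1*(-1679)) = -211*(1042 + 1679) = -211*2721 = -574131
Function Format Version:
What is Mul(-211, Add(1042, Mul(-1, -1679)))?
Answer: -574131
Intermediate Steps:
Mul(-211, Add(1042, Mul(-1, -1679))) = Mul(-211, Add(1042, 1679)) = Mul(-211, 2721) = -574131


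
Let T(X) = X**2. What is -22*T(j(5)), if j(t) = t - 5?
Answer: 0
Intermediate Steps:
j(t) = -5 + t
-22*T(j(5)) = -22*(-5 + 5)**2 = -22*0**2 = -22*0 = 0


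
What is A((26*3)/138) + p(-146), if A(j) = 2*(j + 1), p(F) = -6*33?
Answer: -4482/23 ≈ -194.87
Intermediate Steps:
p(F) = -198
A(j) = 2 + 2*j (A(j) = 2*(1 + j) = 2 + 2*j)
A((26*3)/138) + p(-146) = (2 + 2*((26*3)/138)) - 198 = (2 + 2*(78*(1/138))) - 198 = (2 + 2*(13/23)) - 198 = (2 + 26/23) - 198 = 72/23 - 198 = -4482/23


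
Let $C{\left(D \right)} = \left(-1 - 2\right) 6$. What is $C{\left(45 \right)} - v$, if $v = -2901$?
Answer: $2883$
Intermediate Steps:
$C{\left(D \right)} = -18$ ($C{\left(D \right)} = \left(-3\right) 6 = -18$)
$C{\left(45 \right)} - v = -18 - -2901 = -18 + 2901 = 2883$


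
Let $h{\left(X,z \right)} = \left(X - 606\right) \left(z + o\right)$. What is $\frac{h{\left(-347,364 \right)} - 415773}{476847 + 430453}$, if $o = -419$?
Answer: $- \frac{181679}{453650} \approx -0.40048$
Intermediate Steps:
$h{\left(X,z \right)} = \left(-606 + X\right) \left(-419 + z\right)$ ($h{\left(X,z \right)} = \left(X - 606\right) \left(z - 419\right) = \left(-606 + X\right) \left(-419 + z\right)$)
$\frac{h{\left(-347,364 \right)} - 415773}{476847 + 430453} = \frac{\left(253914 - 220584 - -145393 - 126308\right) - 415773}{476847 + 430453} = \frac{\left(253914 - 220584 + 145393 - 126308\right) - 415773}{907300} = \left(52415 - 415773\right) \frac{1}{907300} = \left(-363358\right) \frac{1}{907300} = - \frac{181679}{453650}$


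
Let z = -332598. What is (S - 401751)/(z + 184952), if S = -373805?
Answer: 387778/73823 ≈ 5.2528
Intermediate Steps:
(S - 401751)/(z + 184952) = (-373805 - 401751)/(-332598 + 184952) = -775556/(-147646) = -775556*(-1/147646) = 387778/73823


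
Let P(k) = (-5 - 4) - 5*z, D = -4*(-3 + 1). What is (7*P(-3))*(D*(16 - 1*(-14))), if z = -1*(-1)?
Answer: -23520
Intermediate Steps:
z = 1
D = 8 (D = -4*(-2) = 8)
P(k) = -14 (P(k) = (-5 - 4) - 5*1 = -9 - 5 = -14)
(7*P(-3))*(D*(16 - 1*(-14))) = (7*(-14))*(8*(16 - 1*(-14))) = -784*(16 + 14) = -784*30 = -98*240 = -23520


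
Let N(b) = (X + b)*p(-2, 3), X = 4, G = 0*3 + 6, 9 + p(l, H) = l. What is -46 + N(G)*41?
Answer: -4556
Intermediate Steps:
p(l, H) = -9 + l
G = 6 (G = 0 + 6 = 6)
N(b) = -44 - 11*b (N(b) = (4 + b)*(-9 - 2) = (4 + b)*(-11) = -44 - 11*b)
-46 + N(G)*41 = -46 + (-44 - 11*6)*41 = -46 + (-44 - 66)*41 = -46 - 110*41 = -46 - 4510 = -4556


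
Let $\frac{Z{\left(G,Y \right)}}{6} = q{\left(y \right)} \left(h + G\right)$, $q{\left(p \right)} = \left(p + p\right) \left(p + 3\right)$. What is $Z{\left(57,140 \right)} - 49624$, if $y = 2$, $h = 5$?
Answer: $-42184$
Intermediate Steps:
$q{\left(p \right)} = 2 p \left(3 + p\right)$
$Z{\left(G,Y \right)} = 600 + 120 G$ ($Z{\left(G,Y \right)} = 6 \cdot 2 \cdot 2 \left(3 + 2\right) \left(5 + G\right) = 6 \cdot 2 \cdot 2 \cdot 5 \left(5 + G\right) = 6 \cdot 20 \left(5 + G\right) = 6 \left(100 + 20 G\right) = 600 + 120 G$)
$Z{\left(57,140 \right)} - 49624 = \left(600 + 120 \cdot 57\right) - 49624 = \left(600 + 6840\right) - 49624 = 7440 - 49624 = -42184$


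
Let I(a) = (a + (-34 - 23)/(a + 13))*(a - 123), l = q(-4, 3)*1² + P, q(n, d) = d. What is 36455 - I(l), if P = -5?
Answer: 391130/11 ≈ 35557.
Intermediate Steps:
l = -2 (l = 3*1² - 5 = 3*1 - 5 = 3 - 5 = -2)
I(a) = (-123 + a)*(a - 57/(13 + a)) (I(a) = (a - 57/(13 + a))*(-123 + a) = (-123 + a)*(a - 57/(13 + a)))
36455 - I(l) = 36455 - (7011 + (-2)³ - 1656*(-2) - 110*(-2)²)/(13 - 2) = 36455 - (7011 - 8 + 3312 - 110*4)/11 = 36455 - (7011 - 8 + 3312 - 440)/11 = 36455 - 9875/11 = 391130/11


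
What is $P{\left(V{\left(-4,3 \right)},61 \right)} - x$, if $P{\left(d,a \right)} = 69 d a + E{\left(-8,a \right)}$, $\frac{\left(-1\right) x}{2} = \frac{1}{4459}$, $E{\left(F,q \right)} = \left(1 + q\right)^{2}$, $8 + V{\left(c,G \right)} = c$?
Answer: $- \frac{208074774}{4459} \approx -46664.0$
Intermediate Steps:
$V{\left(c,G \right)} = -8 + c$
$x = - \frac{2}{4459} \approx -0.00044853$
$P{\left(d,a \right)} = \left(1 + a\right)^{2} + 69 a d$ ($P{\left(d,a \right)} = 69 d a + \left(1 + a\right)^{2} = 69 a d + \left(1 + a\right)^{2} = \left(1 + a\right)^{2} + 69 a d$)
$P{\left(V{\left(-4,3 \right)},61 \right)} - x = \left(\left(1 + 61\right)^{2} + 69 \cdot 61 \left(-8 - 4\right)\right) - - \frac{2}{4459} = \left(62^{2} + 69 \cdot 61 \left(-12\right)\right) + \frac{2}{4459} = \left(3844 - 50508\right) + \frac{2}{4459} = -46664 + \frac{2}{4459} = - \frac{208074774}{4459}$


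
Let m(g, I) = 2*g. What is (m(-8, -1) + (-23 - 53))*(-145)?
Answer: 13340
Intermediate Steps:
(m(-8, -1) + (-23 - 53))*(-145) = (2*(-8) + (-23 - 53))*(-145) = (-16 - 76)*(-145) = -92*(-145) = 13340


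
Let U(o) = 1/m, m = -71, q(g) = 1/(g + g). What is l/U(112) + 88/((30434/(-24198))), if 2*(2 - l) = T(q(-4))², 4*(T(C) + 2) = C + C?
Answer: -474906089/7791104 ≈ -60.955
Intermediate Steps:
q(g) = 1/(2*g)
T(C) = -2 + C/2 (T(C) = -2 + (C + C)/4 = -2 + (2*C)/4 = -2 + C/2)
U(o) = -1/71 (U(o) = 1/(-71) = -1/71)
l = -65/512 (l = 2 - (-2 + ((½)/(-4))/2)²/2 = 2 - (-2 + ((½)*(-¼))/2)²/2 = 2 - (-2 + (½)*(-⅛))²/2 = 2 - (-2 - 1/16)²/2 = 2 - (-33/16)²/2 = 2 - ½*1089/256 = 2 - 1089/512 = -65/512 ≈ -0.12695)
l/U(112) + 88/((30434/(-24198))) = -65/(512*(-1/71)) + 88/((30434/(-24198))) = -65/512*(-71) + 88/((30434*(-1/24198))) = 4615/512 + 88/(-15217/12099) = 4615/512 + 88*(-12099/15217) = 4615/512 - 1064712/15217 = -474906089/7791104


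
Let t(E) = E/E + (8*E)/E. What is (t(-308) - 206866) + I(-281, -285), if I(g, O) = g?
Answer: -207138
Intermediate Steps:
t(E) = 9 (t(E) = 1 + 8 = 9)
(t(-308) - 206866) + I(-281, -285) = (9 - 206866) - 281 = -206857 - 281 = -207138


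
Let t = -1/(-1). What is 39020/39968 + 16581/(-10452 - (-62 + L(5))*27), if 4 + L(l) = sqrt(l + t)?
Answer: -39066260595/41724663544 + 49743*sqrt(6)/8351614 ≈ -0.92170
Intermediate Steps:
t = 1 (t = -1*(-1) = 1)
L(l) = -4 + sqrt(1 + l) (L(l) = -4 + sqrt(l + 1) = -4 + sqrt(1 + l))
39020/39968 + 16581/(-10452 - (-62 + L(5))*27) = 39020/39968 + 16581/(-10452 - (-62 + (-4 + sqrt(1 + 5)))*27) = 39020*(1/39968) + 16581/(-10452 - (-62 + (-4 + sqrt(6)))*27) = 9755/9992 + 16581/(-10452 - (-66 + sqrt(6))*27) = 9755/9992 + 16581/(-10452 - (-1782 + 27*sqrt(6))) = 9755/9992 + 16581/(-10452 + (1782 - 27*sqrt(6))) = 9755/9992 + 16581/(-8670 - 27*sqrt(6))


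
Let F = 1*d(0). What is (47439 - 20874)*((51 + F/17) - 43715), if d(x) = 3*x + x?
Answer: -1159934160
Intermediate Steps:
d(x) = 4*x
F = 0 (F = 1*(4*0) = 1*0 = 0)
(47439 - 20874)*((51 + F/17) - 43715) = (47439 - 20874)*((51 + 0/17) - 43715) = 26565*((51 + 0*(1/17)) - 43715) = 26565*((51 + 0) - 43715) = 26565*(51 - 43715) = 26565*(-43664) = -1159934160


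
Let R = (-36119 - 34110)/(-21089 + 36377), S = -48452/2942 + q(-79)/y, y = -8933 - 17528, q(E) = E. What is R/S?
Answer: 2733602795999/9798506912376 ≈ 0.27898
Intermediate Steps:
y = -26461
S = -640927977/38924131 (S = -48452/2942 - 79/(-26461) = -48452*1/2942 - 79*(-1/26461) = -24226/1471 + 79/26461 = -640927977/38924131 ≈ -16.466)
R = -70229/15288 ≈ -4.5937
R/S = -70229/(15288*(-640927977/38924131)) = -70229/15288*(-38924131/640927977) = 2733602795999/9798506912376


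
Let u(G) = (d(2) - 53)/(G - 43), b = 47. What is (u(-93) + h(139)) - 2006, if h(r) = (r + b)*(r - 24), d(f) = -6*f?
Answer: 2636289/136 ≈ 19384.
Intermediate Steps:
u(G) = -65/(-43 + G) (u(G) = (-6*2 - 53)/(G - 43) = (-12 - 53)/(-43 + G) = -65/(-43 + G))
h(r) = (-24 + r)*(47 + r) (h(r) = (r + 47)*(r - 24) = (47 + r)*(-24 + r) = (-24 + r)*(47 + r))
(u(-93) + h(139)) - 2006 = (-65/(-43 - 93) + (-1128 + 139² + 23*139)) - 2006 = (-65/(-136) + (-1128 + 19321 + 3197)) - 2006 = (-65*(-1/136) + 21390) - 2006 = (65/136 + 21390) - 2006 = 2909105/136 - 2006 = 2636289/136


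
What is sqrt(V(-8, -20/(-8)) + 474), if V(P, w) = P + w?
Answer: sqrt(1874)/2 ≈ 21.645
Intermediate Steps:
sqrt(V(-8, -20/(-8)) + 474) = sqrt((-8 - 20/(-8)) + 474) = sqrt((-8 - 20*(-1/8)) + 474) = sqrt((-8 + 5/2) + 474) = sqrt(-11/2 + 474) = sqrt(937/2) = sqrt(1874)/2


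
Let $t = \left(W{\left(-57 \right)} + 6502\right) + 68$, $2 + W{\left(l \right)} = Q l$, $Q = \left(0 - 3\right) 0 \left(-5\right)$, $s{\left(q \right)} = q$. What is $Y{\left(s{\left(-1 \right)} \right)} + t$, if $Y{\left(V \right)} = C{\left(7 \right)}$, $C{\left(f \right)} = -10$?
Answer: $6558$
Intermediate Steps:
$Y{\left(V \right)} = -10$
$Q = 0$ ($Q = \left(0 - 3\right) 0 \left(-5\right) = \left(-3\right) 0 \left(-5\right) = 0 \left(-5\right) = 0$)
$W{\left(l \right)} = -2$ ($W{\left(l \right)} = -2 + 0 l = -2 + 0 = -2$)
$t = 6568$ ($t = \left(-2 + 6502\right) + 68 = 6500 + 68 = 6568$)
$Y{\left(s{\left(-1 \right)} \right)} + t = -10 + 6568 = 6558$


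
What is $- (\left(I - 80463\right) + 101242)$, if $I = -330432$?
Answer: $309653$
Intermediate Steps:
$- (\left(I - 80463\right) + 101242) = - (\left(-330432 - 80463\right) + 101242) = - (-410895 + 101242) = \left(-1\right) \left(-309653\right) = 309653$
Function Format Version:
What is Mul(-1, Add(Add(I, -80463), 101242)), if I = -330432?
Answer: 309653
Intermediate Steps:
Mul(-1, Add(Add(I, -80463), 101242)) = Mul(-1, Add(Add(-330432, -80463), 101242)) = Mul(-1, Add(-410895, 101242)) = Mul(-1, -309653) = 309653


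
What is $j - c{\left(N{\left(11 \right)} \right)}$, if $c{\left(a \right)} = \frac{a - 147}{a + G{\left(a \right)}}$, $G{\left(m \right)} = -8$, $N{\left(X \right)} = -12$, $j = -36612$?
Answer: $- \frac{732399}{20} \approx -36620.0$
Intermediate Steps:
$c{\left(a \right)} = \frac{-147 + a}{-8 + a}$ ($c{\left(a \right)} = \frac{a - 147}{a - 8} = \frac{-147 + a}{-8 + a}$)
$j - c{\left(N{\left(11 \right)} \right)} = -36612 - \frac{-147 - 12}{-8 - 12} = -36612 - \frac{1}{-20} \left(-159\right) = -36612 - \left(- \frac{1}{20}\right) \left(-159\right) = -36612 - \frac{159}{20} = - \frac{732399}{20}$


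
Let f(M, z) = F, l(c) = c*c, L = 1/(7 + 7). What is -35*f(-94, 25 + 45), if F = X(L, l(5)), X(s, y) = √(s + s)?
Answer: -5*√7 ≈ -13.229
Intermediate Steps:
L = 1/14 ≈ 0.071429
l(c) = c²
X(s, y) = √2*√s (X(s, y) = √(2*s) = √2*√s)
F = √7/7 (F = √2*√(1/14) = √2*(√14/14) = √7/7 ≈ 0.37796)
f(M, z) = √7/7
-35*f(-94, 25 + 45) = -5*√7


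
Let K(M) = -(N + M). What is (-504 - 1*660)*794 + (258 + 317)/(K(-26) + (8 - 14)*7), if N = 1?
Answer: -15712247/17 ≈ -9.2425e+5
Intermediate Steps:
K(M) = -1 - M (K(M) = -(1 + M) = -1 - M)
(-504 - 1*660)*794 + (258 + 317)/(K(-26) + (8 - 14)*7) = (-504 - 1*660)*794 + (258 + 317)/((-1 - 1*(-26)) + (8 - 14)*7) = (-504 - 660)*794 + 575/((-1 + 26) - 6*7) = -1164*794 + 575/(25 - 42) = -924216 + 575/(-17) = -924216 + 575*(-1/17) = -924216 - 575/17 = -15712247/17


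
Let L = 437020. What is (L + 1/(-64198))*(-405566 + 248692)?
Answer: -2200613565754083/32099 ≈ -6.8557e+10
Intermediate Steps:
(L + 1/(-64198))*(-405566 + 248692) = (437020 + 1/(-64198))*(-405566 + 248692) = (437020 - 1/64198)*(-156874) = (28055809959/64198)*(-156874) = -2200613565754083/32099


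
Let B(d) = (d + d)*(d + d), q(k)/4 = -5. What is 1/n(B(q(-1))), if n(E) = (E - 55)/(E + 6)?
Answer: 1606/1545 ≈ 1.0395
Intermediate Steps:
q(k) = -20 (q(k) = 4*(-5) = -20)
B(d) = 4*d**2 (B(d) = (2*d)*(2*d) = 4*d**2)
n(E) = (-55 + E)/(6 + E)
1/n(B(q(-1))) = 1/((-55 + 4*(-20)**2)/(6 + 4*(-20)**2)) = 1/((-55 + 4*400)/(6 + 4*400)) = 1/((-55 + 1600)/(6 + 1600)) = 1/(1545/1606) = 1606/1545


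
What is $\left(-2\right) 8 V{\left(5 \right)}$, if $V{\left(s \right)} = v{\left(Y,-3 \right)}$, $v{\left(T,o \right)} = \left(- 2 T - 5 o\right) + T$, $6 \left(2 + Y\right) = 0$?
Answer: $-272$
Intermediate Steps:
$Y = -2$ ($Y = -2 + \frac{1}{6} \cdot 0 = -2 + 0 = -2$)
$v{\left(T,o \right)} = - T - 5 o$ ($v{\left(T,o \right)} = \left(- 5 o - 2 T\right) + T = - T - 5 o$)
$V{\left(s \right)} = 17$ ($V{\left(s \right)} = \left(-1\right) \left(-2\right) - -15 = 2 + 15 = 17$)
$\left(-2\right) 8 V{\left(5 \right)} = \left(-2\right) 8 \cdot 17 = \left(-16\right) 17 = -272$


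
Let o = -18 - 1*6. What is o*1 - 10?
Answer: -34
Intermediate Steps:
o = -24 (o = -18 - 6 = -24)
o*1 - 10 = -24*1 - 10 = -24 - 10 = -34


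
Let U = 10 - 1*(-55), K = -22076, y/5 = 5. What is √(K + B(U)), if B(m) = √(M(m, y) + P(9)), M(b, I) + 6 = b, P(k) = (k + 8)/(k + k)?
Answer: √(-794736 + 6*√2158)/6 ≈ 148.55*I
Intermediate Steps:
y = 25 (y = 5*5 = 25)
P(k) = (8 + k)/(2*k) (P(k) = (8 + k)/((2*k)) = (8 + k)*(1/(2*k)) = (8 + k)/(2*k))
M(b, I) = -6 + b
U = 65 (U = 10 + 55 = 65)
B(m) = √(-91/18 + m) (B(m) = √((-6 + m) + (½)*(8 + 9)/9) = √((-6 + m) + (½)*(⅑)*17) = √((-6 + m) + 17/18) = √(-91/18 + m))
√(K + B(U)) = √(-22076 + √(-182 + 36*65)/6) = √(-22076 + √(-182 + 2340)/6) = √(-22076 + √2158/6)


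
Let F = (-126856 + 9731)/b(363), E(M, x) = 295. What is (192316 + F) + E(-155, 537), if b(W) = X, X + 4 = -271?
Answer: 2123406/11 ≈ 1.9304e+5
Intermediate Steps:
X = -275 (X = -4 - 271 = -275)
b(W) = -275
F = 4685/11 (F = (-126856 + 9731)/(-275) = -117125*(-1/275) = 4685/11 ≈ 425.91)
(192316 + F) + E(-155, 537) = (192316 + 4685/11) + 295 = 2120161/11 + 295 = 2123406/11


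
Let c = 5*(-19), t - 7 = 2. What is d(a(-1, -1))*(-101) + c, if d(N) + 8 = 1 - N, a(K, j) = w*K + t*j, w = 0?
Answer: -297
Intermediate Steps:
t = 9 (t = 7 + 2 = 9)
a(K, j) = 9*j (a(K, j) = 0*K + 9*j = 0 + 9*j = 9*j)
d(N) = -7 - N (d(N) = -8 + (1 - N) = -7 - N)
c = -95
d(a(-1, -1))*(-101) + c = (-7 - 9*(-1))*(-101) - 95 = (-7 - 1*(-9))*(-101) - 95 = (-7 + 9)*(-101) - 95 = 2*(-101) - 95 = -202 - 95 = -297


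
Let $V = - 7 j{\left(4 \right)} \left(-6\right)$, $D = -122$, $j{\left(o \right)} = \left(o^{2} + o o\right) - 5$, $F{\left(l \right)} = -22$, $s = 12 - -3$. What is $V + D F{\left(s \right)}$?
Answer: $3818$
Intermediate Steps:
$s = 15$ ($s = 12 + 3 = 15$)
$j{\left(o \right)} = -5 + 2 o^{2}$ ($j{\left(o \right)} = \left(o^{2} + o^{2}\right) - 5 = 2 o^{2} - 5 = -5 + 2 o^{2}$)
$V = 1134$ ($V = - 7 \left(-5 + 2 \cdot 4^{2}\right) \left(-6\right) = - 7 \left(-5 + 2 \cdot 16\right) \left(-6\right) = - 7 \left(-5 + 32\right) \left(-6\right) = \left(-7\right) 27 \left(-6\right) = \left(-189\right) \left(-6\right) = 1134$)
$V + D F{\left(s \right)} = 1134 - -2684 = 1134 + 2684 = 3818$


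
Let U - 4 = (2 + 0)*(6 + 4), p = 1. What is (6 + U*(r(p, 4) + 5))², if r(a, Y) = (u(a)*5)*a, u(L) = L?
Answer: 60516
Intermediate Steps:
U = 24 (U = 4 + (2 + 0)*(6 + 4) = 4 + 2*10 = 4 + 20 = 24)
r(a, Y) = 5*a² (r(a, Y) = (a*5)*a = (5*a)*a = 5*a²)
(6 + U*(r(p, 4) + 5))² = (6 + 24*(5*1² + 5))² = (6 + 24*(5*1 + 5))² = (6 + 24*(5 + 5))² = (6 + 24*10)² = (6 + 240)² = 246² = 60516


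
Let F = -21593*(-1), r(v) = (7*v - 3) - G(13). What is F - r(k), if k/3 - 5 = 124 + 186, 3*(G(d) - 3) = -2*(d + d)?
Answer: 44900/3 ≈ 14967.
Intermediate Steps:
G(d) = 3 - 4*d/3 (G(d) = 3 + (-2*(d + d))/3 = 3 + (-4*d)/3 = 3 - 4*d/3)
k = 945 (k = 15 + 3*(124 + 186) = 15 + 3*310 = 15 + 930 = 945)
r(v) = 34/3 + 7*v (r(v) = (7*v - 3) - (3 - 4/3*13) = (-3 + 7*v) - (3 - 52/3) = (-3 + 7*v) - 1*(-43/3) = (-3 + 7*v) + 43/3 = 34/3 + 7*v)
F = 21593
F - r(k) = 21593 - (34/3 + 7*945) = 21593 - (34/3 + 6615) = 21593 - 1*19879/3 = 21593 - 19879/3 = 44900/3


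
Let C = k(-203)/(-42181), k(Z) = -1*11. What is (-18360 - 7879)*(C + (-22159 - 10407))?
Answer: 36043633587965/42181 ≈ 8.5450e+8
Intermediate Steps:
k(Z) = -11
C = 11/42181 (C = -11/(-42181) = -11*(-1/42181) = 11/42181 ≈ 0.00026078)
(-18360 - 7879)*(C + (-22159 - 10407)) = (-18360 - 7879)*(11/42181 + (-22159 - 10407)) = -26239*(11/42181 - 32566) = -26239*(-1373666435/42181) = 36043633587965/42181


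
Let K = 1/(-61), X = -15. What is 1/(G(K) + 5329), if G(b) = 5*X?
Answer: 1/5254 ≈ 0.00019033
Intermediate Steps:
K = -1/61 ≈ -0.016393
G(b) = -75 (G(b) = 5*(-15) = -75)
1/(G(K) + 5329) = 1/(-75 + 5329) = 1/5254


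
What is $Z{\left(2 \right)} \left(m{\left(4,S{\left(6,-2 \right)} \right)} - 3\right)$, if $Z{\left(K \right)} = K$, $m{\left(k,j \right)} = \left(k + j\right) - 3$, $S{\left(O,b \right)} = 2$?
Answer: $0$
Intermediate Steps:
$m{\left(k,j \right)} = -3 + j + k$ ($m{\left(k,j \right)} = \left(j + k\right) - 3 = -3 + j + k$)
$Z{\left(2 \right)} \left(m{\left(4,S{\left(6,-2 \right)} \right)} - 3\right) = 2 \left(\left(-3 + 2 + 4\right) - 3\right) = 2 \left(3 - 3\right) = 2 \cdot 0 = 0$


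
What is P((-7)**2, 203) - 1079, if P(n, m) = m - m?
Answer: -1079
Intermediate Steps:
P(n, m) = 0
P((-7)**2, 203) - 1079 = 0 - 1079 = -1079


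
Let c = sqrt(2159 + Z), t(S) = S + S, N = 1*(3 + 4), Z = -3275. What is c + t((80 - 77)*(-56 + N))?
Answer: -294 + 6*I*sqrt(31) ≈ -294.0 + 33.407*I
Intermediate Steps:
N = 7 (N = 1*7 = 7)
t(S) = 2*S
c = 6*I*sqrt(31) (c = sqrt(2159 - 3275) = sqrt(-1116) = 6*I*sqrt(31) ≈ 33.407*I)
c + t((80 - 77)*(-56 + N)) = 6*I*sqrt(31) + 2*((80 - 77)*(-56 + 7)) = 6*I*sqrt(31) + 2*(3*(-49)) = 6*I*sqrt(31) + 2*(-147) = 6*I*sqrt(31) - 294 = -294 + 6*I*sqrt(31)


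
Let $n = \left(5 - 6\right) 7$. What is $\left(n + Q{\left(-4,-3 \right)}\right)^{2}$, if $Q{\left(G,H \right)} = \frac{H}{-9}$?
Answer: $\frac{400}{9} \approx 44.444$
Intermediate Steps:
$Q{\left(G,H \right)} = - \frac{H}{9}$ ($Q{\left(G,H \right)} = H \left(- \frac{1}{9}\right) = - \frac{H}{9}$)
$n = -7$ ($n = \left(-1\right) 7 = -7$)
$\left(n + Q{\left(-4,-3 \right)}\right)^{2} = \left(-7 - - \frac{1}{3}\right)^{2} = \left(-7 + \frac{1}{3}\right)^{2} = \left(- \frac{20}{3}\right)^{2} = \frac{400}{9}$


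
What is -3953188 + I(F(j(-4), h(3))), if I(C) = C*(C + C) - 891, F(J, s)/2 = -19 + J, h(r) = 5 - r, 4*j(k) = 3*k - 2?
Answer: -3950029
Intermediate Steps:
j(k) = -1/2 + 3*k/4 (j(k) = (3*k - 2)/4 = (-2 + 3*k)/4 = -1/2 + 3*k/4)
F(J, s) = -38 + 2*J (F(J, s) = 2*(-19 + J) = -38 + 2*J)
I(C) = -891 + 2*C**2 (I(C) = C*(2*C) - 891 = 2*C**2 - 891 = -891 + 2*C**2)
-3953188 + I(F(j(-4), h(3))) = -3953188 + (-891 + 2*(-38 + 2*(-1/2 + (3/4)*(-4)))**2) = -3953188 + (-891 + 2*(-38 + 2*(-1/2 - 3))**2) = -3953188 + (-891 + 2*(-38 + 2*(-7/2))**2) = -3953188 + (-891 + 2*(-38 - 7)**2) = -3953188 + (-891 + 2*(-45)**2) = -3953188 + (-891 + 2*2025) = -3953188 + (-891 + 4050) = -3953188 + 3159 = -3950029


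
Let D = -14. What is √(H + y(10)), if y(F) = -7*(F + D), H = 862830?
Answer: √862858 ≈ 928.90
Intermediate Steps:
y(F) = 98 - 7*F (y(F) = -7*(F - 14) = -7*(-14 + F) = 98 - 7*F)
√(H + y(10)) = √(862830 + (98 - 7*10)) = √(862830 + (98 - 70)) = √(862830 + 28) = √862858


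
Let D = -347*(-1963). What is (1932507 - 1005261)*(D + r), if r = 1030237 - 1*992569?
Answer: 666531314934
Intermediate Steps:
D = 681161
r = 37668 (r = 1030237 - 992569 = 37668)
(1932507 - 1005261)*(D + r) = (1932507 - 1005261)*(681161 + 37668) = 927246*718829 = 666531314934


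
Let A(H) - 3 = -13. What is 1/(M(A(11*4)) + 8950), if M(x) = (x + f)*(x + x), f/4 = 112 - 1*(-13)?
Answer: -1/850 ≈ -0.0011765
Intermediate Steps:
A(H) = -10 (A(H) = 3 - 13 = -10)
f = 500 (f = 4*(112 - 1*(-13)) = 4*(112 + 13) = 4*125 = 500)
M(x) = 2*x*(500 + x) (M(x) = (x + 500)*(x + x) = (500 + x)*(2*x) = 2*x*(500 + x))
1/(M(A(11*4)) + 8950) = 1/(2*(-10)*(500 - 10) + 8950) = 1/(2*(-10)*490 + 8950) = 1/(-9800 + 8950) = 1/(-850) = -1/850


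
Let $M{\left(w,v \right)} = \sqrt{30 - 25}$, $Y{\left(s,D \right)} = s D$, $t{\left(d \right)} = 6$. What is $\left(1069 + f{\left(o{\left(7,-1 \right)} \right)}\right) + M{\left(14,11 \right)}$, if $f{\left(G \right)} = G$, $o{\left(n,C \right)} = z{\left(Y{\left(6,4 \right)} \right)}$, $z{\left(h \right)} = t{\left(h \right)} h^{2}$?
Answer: $4525 + \sqrt{5} \approx 4527.2$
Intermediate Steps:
$Y{\left(s,D \right)} = D s$
$z{\left(h \right)} = 6 h^{2}$
$o{\left(n,C \right)} = 3456$ ($o{\left(n,C \right)} = 6 \left(4 \cdot 6\right)^{2} = 6 \cdot 24^{2} = 6 \cdot 576 = 3456$)
$M{\left(w,v \right)} = \sqrt{5}$
$\left(1069 + f{\left(o{\left(7,-1 \right)} \right)}\right) + M{\left(14,11 \right)} = \left(1069 + 3456\right) + \sqrt{5} = 4525 + \sqrt{5}$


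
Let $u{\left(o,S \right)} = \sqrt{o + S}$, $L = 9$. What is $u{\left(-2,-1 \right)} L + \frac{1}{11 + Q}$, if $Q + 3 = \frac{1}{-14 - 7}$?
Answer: $\frac{21}{167} + 9 i \sqrt{3} \approx 0.12575 + 15.588 i$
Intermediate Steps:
$Q = - \frac{64}{21}$ ($Q = -3 + \frac{1}{-14 - 7} = -3 + \frac{1}{-21} = -3 - \frac{1}{21} = - \frac{64}{21} \approx -3.0476$)
$u{\left(o,S \right)} = \sqrt{S + o}$
$u{\left(-2,-1 \right)} L + \frac{1}{11 + Q} = \sqrt{-1 - 2} \cdot 9 + \frac{1}{11 - \frac{64}{21}} = \sqrt{-3} \cdot 9 + \frac{1}{\frac{167}{21}} = i \sqrt{3} \cdot 9 + \frac{21}{167} = 9 i \sqrt{3} + \frac{21}{167} = \frac{21}{167} + 9 i \sqrt{3}$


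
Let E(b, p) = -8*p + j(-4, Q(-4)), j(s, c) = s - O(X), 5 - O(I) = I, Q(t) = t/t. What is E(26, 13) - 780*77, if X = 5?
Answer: -60168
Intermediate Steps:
Q(t) = 1
O(I) = 5 - I
j(s, c) = s (j(s, c) = s - (5 - 1*5) = s - (5 - 5) = s - 1*0 = s + 0 = s)
E(b, p) = -4 - 8*p (E(b, p) = -8*p - 4 = -4 - 8*p)
E(26, 13) - 780*77 = (-4 - 8*13) - 780*77 = (-4 - 104) - 60060 = -108 - 60060 = -60168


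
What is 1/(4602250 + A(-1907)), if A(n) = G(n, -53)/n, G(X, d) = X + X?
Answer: 1/4602252 ≈ 2.1728e-7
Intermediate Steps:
G(X, d) = 2*X
A(n) = 2 (A(n) = (2*n)/n = 2)
1/(4602250 + A(-1907)) = 1/(4602250 + 2) = 1/4602252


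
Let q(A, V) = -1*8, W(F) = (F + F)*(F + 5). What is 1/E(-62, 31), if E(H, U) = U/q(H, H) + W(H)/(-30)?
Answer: -40/9579 ≈ -0.0041758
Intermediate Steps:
W(F) = 2*F*(5 + F) (W(F) = (2*F)*(5 + F) = 2*F*(5 + F))
q(A, V) = -8
E(H, U) = -U/8 - H*(5 + H)/15 (E(H, U) = U/(-8) + (2*H*(5 + H))/(-30) = U*(-⅛) + (2*H*(5 + H))*(-1/30) = -U/8 - H*(5 + H)/15)
1/E(-62, 31) = 1/(-⅛*31 - 1/15*(-62)*(5 - 62)) = 1/(-31/8 - 1/15*(-62)*(-57)) = 1/(-31/8 - 1178/5) = 1/(-9579/40) = -40/9579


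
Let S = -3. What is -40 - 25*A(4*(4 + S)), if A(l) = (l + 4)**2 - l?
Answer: -1540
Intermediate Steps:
A(l) = (4 + l)**2 - l
-40 - 25*A(4*(4 + S)) = -40 - 25*((4 + 4*(4 - 3))**2 - 4*(4 - 3)) = -40 - 25*((4 + 4*1)**2 - 4) = -40 - 25*((4 + 4)**2 - 1*4) = -40 - 25*(8**2 - 4) = -40 - 25*(64 - 4) = -40 - 25*60 = -40 - 1500 = -1540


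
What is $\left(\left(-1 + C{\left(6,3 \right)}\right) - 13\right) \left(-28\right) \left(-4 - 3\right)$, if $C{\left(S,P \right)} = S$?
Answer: $-1568$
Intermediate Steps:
$\left(\left(-1 + C{\left(6,3 \right)}\right) - 13\right) \left(-28\right) \left(-4 - 3\right) = \left(\left(-1 + 6\right) - 13\right) \left(-28\right) \left(-4 - 3\right) = \left(5 - 13\right) \left(-28\right) \left(-7\right) = \left(-8\right) \left(-28\right) \left(-7\right) = 224 \left(-7\right) = -1568$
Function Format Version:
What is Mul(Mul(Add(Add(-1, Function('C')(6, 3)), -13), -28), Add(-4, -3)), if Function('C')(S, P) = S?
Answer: -1568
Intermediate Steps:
Mul(Mul(Add(Add(-1, Function('C')(6, 3)), -13), -28), Add(-4, -3)) = Mul(Mul(Add(Add(-1, 6), -13), -28), Add(-4, -3)) = Mul(Mul(Add(5, -13), -28), -7) = Mul(Mul(-8, -28), -7) = Mul(224, -7) = -1568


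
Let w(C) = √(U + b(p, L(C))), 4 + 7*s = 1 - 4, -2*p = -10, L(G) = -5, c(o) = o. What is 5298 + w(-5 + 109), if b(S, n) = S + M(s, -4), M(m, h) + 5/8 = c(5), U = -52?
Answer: 5298 + I*√682/4 ≈ 5298.0 + 6.5288*I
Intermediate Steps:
p = 5 (p = -½*(-10) = 5)
s = -1 (s = -4/7 + (1 - 4)/7 = -4/7 + (⅐)*(-3) = -4/7 - 3/7 = -1)
M(m, h) = 35/8 (M(m, h) = -5/8 + 5 = 35/8)
b(S, n) = 35/8 + S (b(S, n) = S + 35/8 = 35/8 + S)
w(C) = I*√682/4 (w(C) = √(-52 + (35/8 + 5)) = √(-52 + 75/8) = √(-341/8) = I*√682/4)
5298 + w(-5 + 109) = 5298 + I*√682/4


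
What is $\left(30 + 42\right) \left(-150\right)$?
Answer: $-10800$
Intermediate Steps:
$\left(30 + 42\right) \left(-150\right) = 72 \left(-150\right) = -10800$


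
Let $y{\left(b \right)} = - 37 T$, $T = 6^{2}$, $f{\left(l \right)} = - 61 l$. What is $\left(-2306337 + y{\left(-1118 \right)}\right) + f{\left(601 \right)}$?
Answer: $-2344330$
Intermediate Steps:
$T = 36$
$y{\left(b \right)} = -1332$ ($y{\left(b \right)} = \left(-37\right) 36 = -1332$)
$\left(-2306337 + y{\left(-1118 \right)}\right) + f{\left(601 \right)} = \left(-2306337 - 1332\right) - 36661 = -2307669 - 36661 = -2344330$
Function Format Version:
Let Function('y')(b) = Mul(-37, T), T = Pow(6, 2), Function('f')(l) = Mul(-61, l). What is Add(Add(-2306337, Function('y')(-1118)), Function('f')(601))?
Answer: -2344330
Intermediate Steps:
T = 36
Function('y')(b) = -1332 (Function('y')(b) = Mul(-37, 36) = -1332)
Add(Add(-2306337, Function('y')(-1118)), Function('f')(601)) = Add(Add(-2306337, -1332), Mul(-61, 601)) = Add(-2307669, -36661) = -2344330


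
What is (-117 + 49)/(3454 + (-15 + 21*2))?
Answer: -68/3481 ≈ -0.019535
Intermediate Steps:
(-117 + 49)/(3454 + (-15 + 21*2)) = -68/(3454 + (-15 + 42)) = -68/(3454 + 27) = -68/3481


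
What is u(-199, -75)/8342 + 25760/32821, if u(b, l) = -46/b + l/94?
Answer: 174755778613/222676860004 ≈ 0.78480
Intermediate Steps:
u(b, l) = -46/b + l/94 (u(b, l) = -46/b + l*(1/94) = -46/b + l/94)
u(-199, -75)/8342 + 25760/32821 = (-46/(-199) + (1/94)*(-75))/8342 + 25760/32821 = (-46*(-1/199) - 75/94)*(1/8342) + 25760*(1/32821) = (46/199 - 75/94)*(1/8342) + 1120/1427 = -10601/18706*1/8342 + 1120/1427 = -10601/156045452 + 1120/1427 = 174755778613/222676860004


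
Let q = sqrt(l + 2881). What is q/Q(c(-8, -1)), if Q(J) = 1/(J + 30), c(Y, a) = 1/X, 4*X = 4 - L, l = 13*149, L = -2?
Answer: 92*sqrt(4818)/3 ≈ 2128.6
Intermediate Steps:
l = 1937
X = 3/2 (X = (4 - 1*(-2))/4 = (4 + 2)/4 = (1/4)*6 = 3/2 ≈ 1.5000)
c(Y, a) = 2/3 (c(Y, a) = 1/(3/2) = 2/3)
Q(J) = 1/(30 + J)
q = sqrt(4818) (q = sqrt(1937 + 2881) = sqrt(4818) ≈ 69.412)
q/Q(c(-8, -1)) = sqrt(4818)/(1/(30 + 2/3)) = sqrt(4818)/(1/(92/3)) = sqrt(4818)/(3/92) = sqrt(4818)*(92/3) = 92*sqrt(4818)/3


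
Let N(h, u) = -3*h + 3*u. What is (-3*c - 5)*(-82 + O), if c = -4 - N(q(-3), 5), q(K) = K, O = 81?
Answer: -79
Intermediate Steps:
c = -28 (c = -4 - (-3*(-3) + 3*5) = -4 - (9 + 15) = -4 - 1*24 = -4 - 24 = -28)
(-3*c - 5)*(-82 + O) = (-3*(-28) - 5)*(-82 + 81) = (84 - 5)*(-1) = 79*(-1) = -79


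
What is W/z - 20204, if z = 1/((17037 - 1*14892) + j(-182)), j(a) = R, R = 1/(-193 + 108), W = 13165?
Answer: 479715624/17 ≈ 2.8219e+7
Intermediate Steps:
R = -1/85 (R = 1/(-85) = -1/85 ≈ -0.011765)
j(a) = -1/85
z = 85/182324 (z = 1/((17037 - 1*14892) - 1/85) = 1/((17037 - 14892) - 1/85) = 1/(2145 - 1/85) = 1/(182324/85) = 85/182324 ≈ 0.00046620)
W/z - 20204 = 13165/(85/182324) - 20204 = 13165*(182324/85) - 20204 = 480059092/17 - 20204 = 479715624/17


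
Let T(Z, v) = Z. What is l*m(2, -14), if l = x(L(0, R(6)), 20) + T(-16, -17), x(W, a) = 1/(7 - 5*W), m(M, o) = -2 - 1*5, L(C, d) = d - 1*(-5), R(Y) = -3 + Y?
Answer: 3703/33 ≈ 112.21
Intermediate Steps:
L(C, d) = 5 + d (L(C, d) = d + 5 = 5 + d)
m(M, o) = -7 (m(M, o) = -2 - 5 = -7)
l = -529/33 (l = -1/(-7 + 5*(5 + (-3 + 6))) - 16 = -1/(-7 + 5*(5 + 3)) - 16 = -1/(-7 + 5*8) - 16 = -1/(-7 + 40) - 16 = -1/33 - 16 = -529/33 ≈ -16.030)
l*m(2, -14) = -529/33*(-7) = 3703/33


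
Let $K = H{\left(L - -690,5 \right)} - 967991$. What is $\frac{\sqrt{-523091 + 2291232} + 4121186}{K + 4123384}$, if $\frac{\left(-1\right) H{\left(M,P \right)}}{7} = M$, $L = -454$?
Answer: $\frac{4121186}{3153741} + \frac{\sqrt{1768141}}{3153741} \approx 1.3072$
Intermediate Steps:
$H{\left(M,P \right)} = - 7 M$
$K = -969643$ ($K = - 7 \left(-454 - -690\right) - 967991 = - 7 \left(-454 + 690\right) - 967991 = \left(-7\right) 236 - 967991 = -1652 - 967991 = -969643$)
$\frac{\sqrt{-523091 + 2291232} + 4121186}{K + 4123384} = \frac{\sqrt{-523091 + 2291232} + 4121186}{-969643 + 4123384} = \frac{\sqrt{1768141} + 4121186}{3153741} = \left(4121186 + \sqrt{1768141}\right) \frac{1}{3153741} = \frac{4121186}{3153741} + \frac{\sqrt{1768141}}{3153741}$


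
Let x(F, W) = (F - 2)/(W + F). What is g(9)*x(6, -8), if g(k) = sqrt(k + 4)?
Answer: -2*sqrt(13) ≈ -7.2111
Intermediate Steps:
g(k) = sqrt(4 + k)
x(F, W) = (-2 + F)/(F + W)
g(9)*x(6, -8) = sqrt(4 + 9)*((-2 + 6)/(6 - 8)) = sqrt(13)*(4/(-2)) = sqrt(13)*(-1/2*4) = sqrt(13)*(-2) = -2*sqrt(13)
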